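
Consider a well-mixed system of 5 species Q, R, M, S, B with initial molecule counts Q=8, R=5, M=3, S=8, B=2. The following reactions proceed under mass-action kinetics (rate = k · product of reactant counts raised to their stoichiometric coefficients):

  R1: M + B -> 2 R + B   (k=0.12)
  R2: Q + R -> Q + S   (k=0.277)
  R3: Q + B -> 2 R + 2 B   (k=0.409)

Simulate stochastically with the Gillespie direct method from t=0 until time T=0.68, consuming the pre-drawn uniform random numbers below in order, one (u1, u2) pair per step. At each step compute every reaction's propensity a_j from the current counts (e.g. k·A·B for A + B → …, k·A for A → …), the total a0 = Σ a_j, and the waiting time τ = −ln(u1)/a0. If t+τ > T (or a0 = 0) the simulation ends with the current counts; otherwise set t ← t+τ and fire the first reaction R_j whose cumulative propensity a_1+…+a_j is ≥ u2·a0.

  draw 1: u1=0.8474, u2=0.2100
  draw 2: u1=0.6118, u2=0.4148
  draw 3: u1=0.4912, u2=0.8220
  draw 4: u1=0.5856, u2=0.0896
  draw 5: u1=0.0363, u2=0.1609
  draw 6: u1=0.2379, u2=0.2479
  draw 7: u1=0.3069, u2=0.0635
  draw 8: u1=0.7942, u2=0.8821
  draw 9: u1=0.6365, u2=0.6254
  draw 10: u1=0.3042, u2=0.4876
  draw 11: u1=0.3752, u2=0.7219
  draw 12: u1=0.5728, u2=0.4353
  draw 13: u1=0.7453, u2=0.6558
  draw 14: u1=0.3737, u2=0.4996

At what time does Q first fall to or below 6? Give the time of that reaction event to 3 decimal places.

Threshold first reached at t = 0.502

t=0.000: Q=8 R=5 M=3 S=8 B=2
Draw 1: a1=0.720, a2=11.080, a3=6.544, a0=18.344; τ=−ln(0.8474)/18.344=0.009 → t=0.009; u2·a0=0.2100·18.344=3.852; a1=0.720 < 3.852 ≤ a1+a2=11.800 → R2 fires; Q=8 R=4 M=3 S=9 B=2
Draw 2: a1=0.720, a2=8.864, a3=6.544, a0=16.128; τ=−ln(0.6118)/16.128=0.030 → t=0.039; u2·a0=0.4148·16.128=6.690; a1=0.720 < 6.690 ≤ a1+a2=9.584 → R2 fires; Q=8 R=3 M=3 S=10 B=2
Draw 3: a1=0.720, a2=6.648, a3=6.544, a0=13.912; τ=−ln(0.4912)/13.912=0.051 → t=0.091; u2·a0=0.8220·13.912=11.436; a1+a2=7.368 < 11.436 ≤ a1+…+a3=13.912 → R3 fires; Q=7 R=5 M=3 S=10 B=3
Draw 4: a1=1.080, a2=9.695, a3=8.589, a0=19.364; τ=−ln(0.5856)/19.364=0.028 → t=0.118; u2·a0=0.0896·19.364=1.735; a1=1.080 < 1.735 ≤ a1+a2=10.775 → R2 fires; Q=7 R=4 M=3 S=11 B=3
Draw 5: a1=1.080, a2=7.756, a3=8.589, a0=17.425; τ=−ln(0.0363)/17.425=0.190 → t=0.309; u2·a0=0.1609·17.425=2.804; a1=1.080 < 2.804 ≤ a1+a2=8.836 → R2 fires; Q=7 R=3 M=3 S=12 B=3
Draw 6: a1=1.080, a2=5.817, a3=8.589, a0=15.486; τ=−ln(0.2379)/15.486=0.093 → t=0.401; u2·a0=0.2479·15.486=3.839; a1=1.080 < 3.839 ≤ a1+a2=6.897 → R2 fires; Q=7 R=2 M=3 S=13 B=3
Draw 7: a1=1.080, a2=3.878, a3=8.589, a0=13.547; τ=−ln(0.3069)/13.547=0.087 → t=0.488; u2·a0=0.0635·13.547=0.860 ≤ a1=1.080 → R1 fires; Q=7 R=4 M=2 S=13 B=3
Draw 8: a1=0.720, a2=7.756, a3=8.589, a0=17.065; τ=−ln(0.7942)/17.065=0.014 → t=0.502; u2·a0=0.8821·17.065=15.053; a1+a2=8.476 < 15.053 ≤ a1+…+a3=17.065 → R3 fires; Q=6 R=6 M=2 S=13 B=4
Draw 9: a1=0.960, a2=9.972, a3=9.816, a0=20.748; τ=−ln(0.6365)/20.748=0.022 → t=0.524; u2·a0=0.6254·20.748=12.976; a1+a2=10.932 < 12.976 ≤ a1+…+a3=20.748 → R3 fires; Q=5 R=8 M=2 S=13 B=5
Draw 10: a1=1.200, a2=11.080, a3=10.225, a0=22.505; τ=−ln(0.3042)/22.505=0.053 → t=0.577; u2·a0=0.4876·22.505=10.973; a1=1.200 < 10.973 ≤ a1+a2=12.280 → R2 fires; Q=5 R=7 M=2 S=14 B=5
Draw 11: a1=1.200, a2=9.695, a3=10.225, a0=21.120; τ=−ln(0.3752)/21.120=0.046 → t=0.623; u2·a0=0.7219·21.120=15.247; a1+a2=10.895 < 15.247 ≤ a1+…+a3=21.120 → R3 fires; Q=4 R=9 M=2 S=14 B=6
Draw 12: a1=1.440, a2=9.972, a3=9.816, a0=21.228; τ=−ln(0.5728)/21.228=0.026 → t=0.649; u2·a0=0.4353·21.228=9.241; a1=1.440 < 9.241 ≤ a1+a2=11.412 → R2 fires; Q=4 R=8 M=2 S=15 B=6
Draw 13: a1=1.440, a2=8.864, a3=9.816, a0=20.120; τ=−ln(0.7453)/20.120=0.015 → t=0.664; u2·a0=0.6558·20.120=13.195; a1+a2=10.304 < 13.195 ≤ a1+…+a3=20.120 → R3 fires; Q=3 R=10 M=2 S=15 B=7
Draw 14: a1=1.680, a2=8.310, a3=8.589, a0=18.579; τ=−ln(0.3737)/18.579=0.053 → t=0.717 > T=0.68: stop.
Q first becomes ≤ 6 when it reaches 6 at the event at t=0.502.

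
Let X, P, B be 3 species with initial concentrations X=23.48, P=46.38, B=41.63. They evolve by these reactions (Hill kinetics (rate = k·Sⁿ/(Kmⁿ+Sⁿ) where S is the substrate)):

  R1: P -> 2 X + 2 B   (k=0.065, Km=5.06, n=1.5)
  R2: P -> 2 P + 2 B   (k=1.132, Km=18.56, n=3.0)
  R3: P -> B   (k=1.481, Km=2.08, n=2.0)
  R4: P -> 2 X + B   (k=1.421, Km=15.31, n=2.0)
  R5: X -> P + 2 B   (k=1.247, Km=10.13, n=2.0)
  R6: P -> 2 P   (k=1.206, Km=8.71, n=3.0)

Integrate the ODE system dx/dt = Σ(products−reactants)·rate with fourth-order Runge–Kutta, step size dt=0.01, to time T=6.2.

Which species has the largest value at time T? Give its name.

RK4 with dt=0.01: 620 steps to T=6.2. Trajectory (selected grid times):
t=0.00: X=23.48 P=46.38 B=41.63
t=0.69: X=24.61 P=46.72 B=46.55
t=1.38: X=25.72 P=47.08 B=51.50
t=2.07: X=26.84 P=47.44 B=56.46
t=2.76: X=27.94 P=47.81 B=61.44
t=3.44: X=29.03 P=48.18 B=66.37
t=4.13: X=30.13 P=48.56 B=71.39
t=4.82: X=31.23 P=48.95 B=76.42
t=5.51: X=32.32 P=49.34 B=81.47
t=6.20: X=33.41 P=49.74 B=86.52
At T=6.2: X=33.41 P=49.74 B=86.52; the largest is B.

Dominant species at T: B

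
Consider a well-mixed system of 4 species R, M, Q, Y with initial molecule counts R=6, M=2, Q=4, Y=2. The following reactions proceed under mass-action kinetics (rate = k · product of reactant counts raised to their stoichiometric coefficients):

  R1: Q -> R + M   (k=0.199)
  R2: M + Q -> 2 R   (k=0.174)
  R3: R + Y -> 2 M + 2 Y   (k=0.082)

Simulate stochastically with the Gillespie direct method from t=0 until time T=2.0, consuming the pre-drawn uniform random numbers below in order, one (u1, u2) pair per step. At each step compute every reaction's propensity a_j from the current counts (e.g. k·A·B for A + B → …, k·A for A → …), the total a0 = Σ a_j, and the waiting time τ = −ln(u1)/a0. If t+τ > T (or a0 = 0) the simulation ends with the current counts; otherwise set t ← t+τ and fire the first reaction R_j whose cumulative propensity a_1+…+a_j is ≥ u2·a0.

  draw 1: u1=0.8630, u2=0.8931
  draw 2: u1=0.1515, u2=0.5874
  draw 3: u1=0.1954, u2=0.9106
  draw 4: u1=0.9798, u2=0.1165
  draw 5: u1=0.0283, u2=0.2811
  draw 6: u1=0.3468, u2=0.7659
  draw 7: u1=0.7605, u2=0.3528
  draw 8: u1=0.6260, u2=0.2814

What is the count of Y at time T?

Y at T = 6

t=0.000: R=6 M=2 Q=4 Y=2
Draw 1: a1=0.796, a2=1.392, a3=0.984, a0=3.172; τ=−ln(0.8630)/3.172=0.046 → t=0.046; u2·a0=0.8931·3.172=2.833; a1+a2=2.188 < 2.833 ≤ a1+…+a3=3.172 → R3 fires; R=5 M=4 Q=4 Y=3
Draw 2: a1=0.796, a2=2.784, a3=1.230, a0=4.810; τ=−ln(0.1515)/4.810=0.392 → t=0.439; u2·a0=0.5874·4.810=2.825; a1=0.796 < 2.825 ≤ a1+a2=3.580 → R2 fires; R=7 M=3 Q=3 Y=3
Draw 3: a1=0.597, a2=1.566, a3=1.722, a0=3.885; τ=−ln(0.1954)/3.885=0.420 → t=0.859; u2·a0=0.9106·3.885=3.538; a1+a2=2.163 < 3.538 ≤ a1+…+a3=3.885 → R3 fires; R=6 M=5 Q=3 Y=4
Draw 4: a1=0.597, a2=2.610, a3=1.968, a0=5.175; τ=−ln(0.9798)/5.175=0.004 → t=0.863; u2·a0=0.1165·5.175=0.603; a1=0.597 < 0.603 ≤ a1+a2=3.207 → R2 fires; R=8 M=4 Q=2 Y=4
Draw 5: a1=0.398, a2=1.392, a3=2.624, a0=4.414; τ=−ln(0.0283)/4.414=0.808 → t=1.671; u2·a0=0.2811·4.414=1.241; a1=0.398 < 1.241 ≤ a1+a2=1.790 → R2 fires; R=10 M=3 Q=1 Y=4
Draw 6: a1=0.199, a2=0.522, a3=3.280, a0=4.001; τ=−ln(0.3468)/4.001=0.265 → t=1.935; u2·a0=0.7659·4.001=3.064; a1+a2=0.721 < 3.064 ≤ a1+…+a3=4.001 → R3 fires; R=9 M=5 Q=1 Y=5
Draw 7: a1=0.199, a2=0.870, a3=3.690, a0=4.759; τ=−ln(0.7605)/4.759=0.058 → t=1.993; u2·a0=0.3528·4.759=1.679; a1+a2=1.069 < 1.679 ≤ a1+…+a3=4.759 → R3 fires; R=8 M=7 Q=1 Y=6
Draw 8: a1=0.199, a2=1.218, a3=3.936, a0=5.353; τ=−ln(0.6260)/5.353=0.088 → t=2.080 > T=2.0: stop.
Read off Y at T=2.0: 6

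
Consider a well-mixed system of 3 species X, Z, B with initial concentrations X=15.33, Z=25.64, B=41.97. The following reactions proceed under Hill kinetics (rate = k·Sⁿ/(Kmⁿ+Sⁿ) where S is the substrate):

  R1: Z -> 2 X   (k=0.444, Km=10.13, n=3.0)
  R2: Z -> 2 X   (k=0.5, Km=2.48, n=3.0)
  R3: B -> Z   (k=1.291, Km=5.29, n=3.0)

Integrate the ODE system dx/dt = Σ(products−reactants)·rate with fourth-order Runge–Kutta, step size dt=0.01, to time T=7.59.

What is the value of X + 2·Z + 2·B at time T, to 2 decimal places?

Check how each reaction changes W = X + 2·Z + 2·B (weight of products minus weight of reactants):
R1: Z -> 2 X: (1·2) − (2·1) = 2 − 2 = 0
R2: Z -> 2 X: (1·2) − (2·1) = 2 − 2 = 0
R3: B -> Z: (2·1) − (2·1) = 2 − 2 = 0
Every reaction leaves W unchanged, so W is conserved and no simulation is needed: W(T) = W(0) = 15.33 + 2·25.64 + 2·41.97 = 150.55

Value at T = 150.55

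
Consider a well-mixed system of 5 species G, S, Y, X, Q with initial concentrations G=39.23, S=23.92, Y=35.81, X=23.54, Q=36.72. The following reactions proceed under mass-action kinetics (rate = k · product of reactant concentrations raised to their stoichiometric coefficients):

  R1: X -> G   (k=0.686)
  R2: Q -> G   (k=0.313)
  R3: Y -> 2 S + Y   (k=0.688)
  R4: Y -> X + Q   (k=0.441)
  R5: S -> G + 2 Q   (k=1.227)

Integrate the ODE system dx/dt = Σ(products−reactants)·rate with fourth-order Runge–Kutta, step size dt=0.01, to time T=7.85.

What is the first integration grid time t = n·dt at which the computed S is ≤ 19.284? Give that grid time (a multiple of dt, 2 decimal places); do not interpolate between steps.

RK4 with dt=0.01: 785 steps to T=7.85. Trajectory (selected grid times):
t=0.00: G=39.23 S=23.92 Y=35.81 X=23.54 Q=36.72
t=0.87: G=100.49 S=29.38 Y=24.40 X=21.39 Q=90.85
t=1.74: G=171.41 S=24.52 Y=16.62 X=17.52 Q=126.71
t=2.46: G=228.85 S=19.29 Y=12.10 X=14.21 Q=139.65
t=2.47: G=229.62 S=19.22 Y=12.05 X=14.17 Q=139.74
t=2.62: G=241.08 S=18.19 Y=11.28 X=13.52 Q=140.80
t=3.49: G=302.94 S=12.92 Y=7.68 X=10.10 Q=138.99
t=4.36: G=356.20 S=8.98 Y=5.24 X=7.37 Q=128.08
t=5.23: G=400.82 S=6.18 Y=3.57 X=5.29 Q=112.89
t=6.11: G=437.88 S=4.21 Y=2.42 X=3.74 Q=96.32
t=6.98: G=467.55 S=2.88 Y=1.65 X=2.63 Q=80.52
t=7.85: G=491.36 S=1.96 Y=1.12 X=1.83 Q=66.22
S(2.46)=19.291 > 19.284 but S(2.47)=19.221 ≤ 19.284, so the first grid time is t=2.47.

Threshold first reached at t = 2.47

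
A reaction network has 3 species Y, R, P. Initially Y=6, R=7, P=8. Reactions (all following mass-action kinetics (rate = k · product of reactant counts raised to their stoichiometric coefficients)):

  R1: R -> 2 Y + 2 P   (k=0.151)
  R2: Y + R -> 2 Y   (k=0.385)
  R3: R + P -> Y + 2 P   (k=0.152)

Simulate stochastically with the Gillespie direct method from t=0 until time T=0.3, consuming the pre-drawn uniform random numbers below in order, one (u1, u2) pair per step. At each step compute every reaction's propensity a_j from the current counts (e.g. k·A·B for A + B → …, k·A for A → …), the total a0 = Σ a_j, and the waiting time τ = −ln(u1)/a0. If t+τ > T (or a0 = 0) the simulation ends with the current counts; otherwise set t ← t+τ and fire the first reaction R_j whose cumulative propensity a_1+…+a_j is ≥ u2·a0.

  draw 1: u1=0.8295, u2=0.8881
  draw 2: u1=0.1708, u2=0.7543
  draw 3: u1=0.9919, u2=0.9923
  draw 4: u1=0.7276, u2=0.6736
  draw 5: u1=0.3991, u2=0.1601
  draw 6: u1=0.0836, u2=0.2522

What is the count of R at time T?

t=0.000: Y=6 R=7 P=8
Draw 1: a1=1.057, a2=16.170, a3=8.512, a0=25.739; τ=−ln(0.8295)/25.739=0.007 → t=0.007; u2·a0=0.8881·25.739=22.859; a1+a2=17.227 < 22.859 ≤ a1+…+a3=25.739 → R3 fires; Y=7 R=6 P=9
Draw 2: a1=0.906, a2=16.170, a3=8.208, a0=25.284; τ=−ln(0.1708)/25.284=0.070 → t=0.077; u2·a0=0.7543·25.284=19.072; a1+a2=17.076 < 19.072 ≤ a1+…+a3=25.284 → R3 fires; Y=8 R=5 P=10
Draw 3: a1=0.755, a2=15.400, a3=7.600, a0=23.755; τ=−ln(0.9919)/23.755=0.000 → t=0.078; u2·a0=0.9923·23.755=23.572; a1+a2=16.155 < 23.572 ≤ a1+…+a3=23.755 → R3 fires; Y=9 R=4 P=11
Draw 4: a1=0.604, a2=13.860, a3=6.688, a0=21.152; τ=−ln(0.7276)/21.152=0.015 → t=0.093; u2·a0=0.6736·21.152=14.248; a1=0.604 < 14.248 ≤ a1+a2=14.464 → R2 fires; Y=10 R=3 P=11
Draw 5: a1=0.453, a2=11.550, a3=5.016, a0=17.019; τ=−ln(0.3991)/17.019=0.054 → t=0.147; u2·a0=0.1601·17.019=2.725; a1=0.453 < 2.725 ≤ a1+a2=12.003 → R2 fires; Y=11 R=2 P=11
Draw 6: a1=0.302, a2=8.470, a3=3.344, a0=12.116; τ=−ln(0.0836)/12.116=0.205 → t=0.351 > T=0.3: stop.
Read off R at T=0.3: 2

R at T = 2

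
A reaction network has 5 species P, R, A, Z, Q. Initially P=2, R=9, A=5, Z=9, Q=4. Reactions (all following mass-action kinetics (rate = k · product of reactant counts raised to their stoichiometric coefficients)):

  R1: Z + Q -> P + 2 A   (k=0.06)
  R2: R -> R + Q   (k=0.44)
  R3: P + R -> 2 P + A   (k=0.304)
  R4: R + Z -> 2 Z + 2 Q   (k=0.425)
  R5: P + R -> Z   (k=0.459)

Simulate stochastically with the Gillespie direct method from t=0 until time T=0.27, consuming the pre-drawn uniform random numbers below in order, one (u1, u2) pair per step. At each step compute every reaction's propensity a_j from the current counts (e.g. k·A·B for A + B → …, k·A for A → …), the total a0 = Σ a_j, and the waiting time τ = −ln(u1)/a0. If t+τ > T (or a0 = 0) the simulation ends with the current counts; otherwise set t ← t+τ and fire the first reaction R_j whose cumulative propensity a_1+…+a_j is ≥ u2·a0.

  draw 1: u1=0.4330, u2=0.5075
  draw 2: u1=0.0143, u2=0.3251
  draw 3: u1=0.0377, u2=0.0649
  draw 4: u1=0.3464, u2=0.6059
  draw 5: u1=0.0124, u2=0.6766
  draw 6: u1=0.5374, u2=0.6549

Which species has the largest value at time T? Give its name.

t=0.000: P=2 R=9 A=5 Z=9 Q=4
Draw 1: a1=2.160, a2=3.960, a3=5.472, a4=34.425, a5=8.262, a0=54.279; τ=−ln(0.4330)/54.279=0.015 → t=0.015; u2·a0=0.5075·54.279=27.547; a1+…+a3=11.592 < 27.547 ≤ a1+…+a4=46.017 → R4 fires; P=2 R=8 A=5 Z=10 Q=6
Draw 2: a1=3.600, a2=3.520, a3=4.864, a4=34.000, a5=7.344, a0=53.328; τ=−ln(0.0143)/53.328=0.080 → t=0.095; u2·a0=0.3251·53.328=17.337; a1+…+a3=11.984 < 17.337 ≤ a1+…+a4=45.984 → R4 fires; P=2 R=7 A=5 Z=11 Q=8
Draw 3: a1=5.280, a2=3.080, a3=4.256, a4=32.725, a5=6.426, a0=51.767; τ=−ln(0.0377)/51.767=0.063 → t=0.158; u2·a0=0.0649·51.767=3.360 ≤ a1=5.280 → R1 fires; P=3 R=7 A=7 Z=10 Q=7
Draw 4: a1=4.200, a2=3.080, a3=6.384, a4=29.750, a5=9.639, a0=53.053; τ=−ln(0.3464)/53.053=0.020 → t=0.178; u2·a0=0.6059·53.053=32.145; a1+…+a3=13.664 < 32.145 ≤ a1+…+a4=43.414 → R4 fires; P=3 R=6 A=7 Z=11 Q=9
Draw 5: a1=5.940, a2=2.640, a3=5.472, a4=28.050, a5=8.262, a0=50.364; τ=−ln(0.0124)/50.364=0.087 → t=0.266; u2·a0=0.6766·50.364=34.076; a1+…+a3=14.052 < 34.076 ≤ a1+…+a4=42.102 → R4 fires; P=3 R=5 A=7 Z=12 Q=11
Draw 6: a1=7.920, a2=2.200, a3=4.560, a4=25.500, a5=6.885, a0=47.065; τ=−ln(0.5374)/47.065=0.013 → t=0.279 > T=0.27: stop.
At T=0.27: P=3 R=5 A=7 Z=12 Q=11; the largest is Z.

Dominant species at T: Z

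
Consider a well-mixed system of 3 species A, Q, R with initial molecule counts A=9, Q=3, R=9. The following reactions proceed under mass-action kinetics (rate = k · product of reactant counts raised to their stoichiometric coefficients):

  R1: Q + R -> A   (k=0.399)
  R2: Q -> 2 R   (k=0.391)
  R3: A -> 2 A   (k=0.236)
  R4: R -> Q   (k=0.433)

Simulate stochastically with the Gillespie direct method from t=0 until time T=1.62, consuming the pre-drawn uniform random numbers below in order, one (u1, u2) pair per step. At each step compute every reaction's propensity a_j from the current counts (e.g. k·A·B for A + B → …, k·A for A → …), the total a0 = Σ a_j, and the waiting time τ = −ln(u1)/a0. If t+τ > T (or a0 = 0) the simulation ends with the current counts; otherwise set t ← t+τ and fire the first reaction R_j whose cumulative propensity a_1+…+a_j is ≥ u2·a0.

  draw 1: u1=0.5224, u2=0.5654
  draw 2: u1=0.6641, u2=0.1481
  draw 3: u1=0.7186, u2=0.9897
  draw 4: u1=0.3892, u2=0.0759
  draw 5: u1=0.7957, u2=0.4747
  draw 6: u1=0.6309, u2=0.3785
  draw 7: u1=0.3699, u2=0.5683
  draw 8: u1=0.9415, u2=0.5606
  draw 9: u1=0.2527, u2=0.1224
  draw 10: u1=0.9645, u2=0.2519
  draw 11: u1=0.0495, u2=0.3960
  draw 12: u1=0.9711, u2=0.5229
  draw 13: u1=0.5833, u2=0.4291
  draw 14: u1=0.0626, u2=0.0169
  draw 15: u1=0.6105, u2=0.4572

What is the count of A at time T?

A at T = 22

t=0.000: A=9 Q=3 R=9
Draw 1: a1=10.773, a2=1.173, a3=2.124, a4=3.897, a0=17.967; τ=−ln(0.5224)/17.967=0.036 → t=0.036; u2·a0=0.5654·17.967=10.159 ≤ a1=10.773 → R1 fires; A=10 Q=2 R=8
Draw 2: a1=6.384, a2=0.782, a3=2.360, a4=3.464, a0=12.990; τ=−ln(0.6641)/12.990=0.032 → t=0.068; u2·a0=0.1481·12.990=1.924 ≤ a1=6.384 → R1 fires; A=11 Q=1 R=7
Draw 3: a1=2.793, a2=0.391, a3=2.596, a4=3.031, a0=8.811; τ=−ln(0.7186)/8.811=0.038 → t=0.105; u2·a0=0.9897·8.811=8.720; a1+…+a3=5.780 < 8.720 ≤ a1+…+a4=8.811 → R4 fires; A=11 Q=2 R=6
Draw 4: a1=4.788, a2=0.782, a3=2.596, a4=2.598, a0=10.764; τ=−ln(0.3892)/10.764=0.088 → t=0.193; u2·a0=0.0759·10.764=0.817 ≤ a1=4.788 → R1 fires; A=12 Q=1 R=5
Draw 5: a1=1.995, a2=0.391, a3=2.832, a4=2.165, a0=7.383; τ=−ln(0.7957)/7.383=0.031 → t=0.224; u2·a0=0.4747·7.383=3.505; a1+a2=2.386 < 3.505 ≤ a1+…+a3=5.218 → R3 fires; A=13 Q=1 R=5
Draw 6: a1=1.995, a2=0.391, a3=3.068, a4=2.165, a0=7.619; τ=−ln(0.6309)/7.619=0.060 → t=0.284; u2·a0=0.3785·7.619=2.884; a1+a2=2.386 < 2.884 ≤ a1+…+a3=5.454 → R3 fires; A=14 Q=1 R=5
Draw 7: a1=1.995, a2=0.391, a3=3.304, a4=2.165, a0=7.855; τ=−ln(0.3699)/7.855=0.127 → t=0.411; u2·a0=0.5683·7.855=4.464; a1+a2=2.386 < 4.464 ≤ a1+…+a3=5.690 → R3 fires; A=15 Q=1 R=5
Draw 8: a1=1.995, a2=0.391, a3=3.540, a4=2.165, a0=8.091; τ=−ln(0.9415)/8.091=0.007 → t=0.418; u2·a0=0.5606·8.091=4.536; a1+a2=2.386 < 4.536 ≤ a1+…+a3=5.926 → R3 fires; A=16 Q=1 R=5
Draw 9: a1=1.995, a2=0.391, a3=3.776, a4=2.165, a0=8.327; τ=−ln(0.2527)/8.327=0.165 → t=0.583; u2·a0=0.1224·8.327=1.019 ≤ a1=1.995 → R1 fires; A=17 Q=0 R=4
Draw 10: a1=0.000, a2=0.000, a3=4.012, a4=1.732, a0=5.744; τ=−ln(0.9645)/5.744=0.006 → t=0.590; u2·a0=0.2519·5.744=1.447; a1+a2=0.000 < 1.447 ≤ a1+…+a3=4.012 → R3 fires; A=18 Q=0 R=4
Draw 11: a1=0.000, a2=0.000, a3=4.248, a4=1.732, a0=5.980; τ=−ln(0.0495)/5.980=0.503 → t=1.092; u2·a0=0.3960·5.980=2.368; a1+a2=0.000 < 2.368 ≤ a1+…+a3=4.248 → R3 fires; A=19 Q=0 R=4
Draw 12: a1=0.000, a2=0.000, a3=4.484, a4=1.732, a0=6.216; τ=−ln(0.9711)/6.216=0.005 → t=1.097; u2·a0=0.5229·6.216=3.250; a1+a2=0.000 < 3.250 ≤ a1+…+a3=4.484 → R3 fires; A=20 Q=0 R=4
Draw 13: a1=0.000, a2=0.000, a3=4.720, a4=1.732, a0=6.452; τ=−ln(0.5833)/6.452=0.084 → t=1.181; u2·a0=0.4291·6.452=2.769; a1+a2=0.000 < 2.769 ≤ a1+…+a3=4.720 → R3 fires; A=21 Q=0 R=4
Draw 14: a1=0.000, a2=0.000, a3=4.956, a4=1.732, a0=6.688; τ=−ln(0.0626)/6.688=0.414 → t=1.595; u2·a0=0.0169·6.688=0.113; a1+a2=0.000 < 0.113 ≤ a1+…+a3=4.956 → R3 fires; A=22 Q=0 R=4
Draw 15: a1=0.000, a2=0.000, a3=5.192, a4=1.732, a0=6.924; τ=−ln(0.6105)/6.924=0.071 → t=1.666 > T=1.62: stop.
Read off A at T=1.62: 22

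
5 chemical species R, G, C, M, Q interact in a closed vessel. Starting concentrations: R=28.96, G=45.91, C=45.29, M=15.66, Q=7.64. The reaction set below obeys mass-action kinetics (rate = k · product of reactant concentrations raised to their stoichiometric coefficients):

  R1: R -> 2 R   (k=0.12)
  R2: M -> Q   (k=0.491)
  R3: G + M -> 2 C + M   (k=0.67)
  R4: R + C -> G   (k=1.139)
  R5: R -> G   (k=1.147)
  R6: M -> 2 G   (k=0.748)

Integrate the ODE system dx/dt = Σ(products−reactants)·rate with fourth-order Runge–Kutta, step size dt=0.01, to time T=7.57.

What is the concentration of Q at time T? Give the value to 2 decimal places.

Q at T = 13.85

RK4 with dt=0.01: 757 steps to T=7.57. Trajectory (selected grid times):
t=0.00: R=28.96 G=45.91 C=45.29 M=15.66 Q=7.64
t=0.84: R=0.00 G=2.56 C=186.05 M=5.53 Q=11.65
t=1.68: R=0.00 G=2.28 C=195.26 M=1.95 Q=13.07
t=2.52: R=0.00 G=2.26 C=198.36 M=0.69 Q=13.57
t=3.36: R=0.00 G=2.25 C=199.44 M=0.24 Q=13.75
t=4.21: R=0.00 G=2.25 C=199.83 M=0.09 Q=13.81
t=5.05: R=0.00 G=2.25 C=199.96 M=0.03 Q=13.83
t=5.89: R=0.00 G=2.25 C=200.01 M=0.01 Q=13.84
t=6.73: R=0.00 G=2.25 C=200.03 M=0.00 Q=13.84
t=7.57: R=0.00 G=2.25 C=200.03 M=0.00 Q=13.85
Read off Q at T=7.57: 13.85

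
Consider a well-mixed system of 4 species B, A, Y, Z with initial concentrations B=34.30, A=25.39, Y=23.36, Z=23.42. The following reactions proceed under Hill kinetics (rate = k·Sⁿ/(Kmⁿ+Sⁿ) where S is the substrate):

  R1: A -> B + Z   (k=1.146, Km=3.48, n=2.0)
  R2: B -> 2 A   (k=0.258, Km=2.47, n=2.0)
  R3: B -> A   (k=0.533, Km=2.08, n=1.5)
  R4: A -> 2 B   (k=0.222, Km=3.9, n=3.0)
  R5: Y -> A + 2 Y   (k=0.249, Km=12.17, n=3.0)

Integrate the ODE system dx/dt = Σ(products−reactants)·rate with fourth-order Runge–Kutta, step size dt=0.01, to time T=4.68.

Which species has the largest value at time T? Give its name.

Dominant species at T: B

RK4 with dt=0.01: 468 steps to T=4.68. Trajectory (selected grid times):
t=0.00: B=34.30 A=25.39 Y=23.36 Z=23.42
t=0.52: B=34.71 A=25.34 Y=23.47 Z=24.00
t=1.04: B=35.12 A=25.30 Y=23.59 Z=24.59
t=1.56: B=35.52 A=25.25 Y=23.70 Z=25.17
t=2.08: B=35.93 A=25.21 Y=23.82 Z=25.76
t=2.60: B=36.34 A=25.16 Y=23.93 Z=26.34
t=3.12: B=36.75 A=25.12 Y=24.04 Z=26.93
t=3.64: B=37.16 A=25.07 Y=24.16 Z=27.51
t=4.16: B=37.56 A=25.03 Y=24.27 Z=28.10
t=4.68: B=37.97 A=24.99 Y=24.39 Z=28.68
At T=4.68: B=37.97 A=24.99 Y=24.39 Z=28.68; the largest is B.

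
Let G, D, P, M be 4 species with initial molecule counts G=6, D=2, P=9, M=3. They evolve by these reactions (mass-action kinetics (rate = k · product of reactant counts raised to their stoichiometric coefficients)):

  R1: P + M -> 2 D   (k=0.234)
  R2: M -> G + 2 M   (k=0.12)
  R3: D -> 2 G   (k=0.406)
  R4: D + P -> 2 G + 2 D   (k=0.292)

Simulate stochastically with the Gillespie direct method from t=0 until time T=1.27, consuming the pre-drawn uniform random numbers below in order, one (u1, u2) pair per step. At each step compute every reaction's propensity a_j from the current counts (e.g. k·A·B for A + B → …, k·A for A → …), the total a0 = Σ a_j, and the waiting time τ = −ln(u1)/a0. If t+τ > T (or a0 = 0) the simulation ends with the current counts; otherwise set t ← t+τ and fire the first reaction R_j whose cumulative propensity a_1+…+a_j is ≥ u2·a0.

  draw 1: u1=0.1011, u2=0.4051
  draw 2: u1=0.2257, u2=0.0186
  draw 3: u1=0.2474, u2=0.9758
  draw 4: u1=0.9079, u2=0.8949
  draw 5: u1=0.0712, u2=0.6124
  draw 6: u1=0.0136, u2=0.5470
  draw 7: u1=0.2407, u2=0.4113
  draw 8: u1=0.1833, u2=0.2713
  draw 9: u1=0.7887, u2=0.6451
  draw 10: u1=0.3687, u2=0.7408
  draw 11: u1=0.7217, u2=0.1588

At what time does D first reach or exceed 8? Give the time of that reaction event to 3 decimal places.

Threshold first reached at t = 0.370

t=0.000: G=6 D=2 P=9 M=3
Draw 1: a1=6.318, a2=0.360, a3=0.812, a4=5.256, a0=12.746; τ=−ln(0.1011)/12.746=0.180 → t=0.180; u2·a0=0.4051·12.746=5.163 ≤ a1=6.318 → R1 fires; G=6 D=4 P=8 M=2
Draw 2: a1=3.744, a2=0.240, a3=1.624, a4=9.344, a0=14.952; τ=−ln(0.2257)/14.952=0.100 → t=0.279; u2·a0=0.0186·14.952=0.278 ≤ a1=3.744 → R1 fires; G=6 D=6 P=7 M=1
Draw 3: a1=1.638, a2=0.120, a3=2.436, a4=12.264, a0=16.458; τ=−ln(0.2474)/16.458=0.085 → t=0.364; u2·a0=0.9758·16.458=16.060; a1+…+a3=4.194 < 16.060 ≤ a1+…+a4=16.458 → R4 fires; G=8 D=7 P=6 M=1
Draw 4: a1=1.404, a2=0.120, a3=2.842, a4=12.264, a0=16.630; τ=−ln(0.9079)/16.630=0.006 → t=0.370; u2·a0=0.8949·16.630=14.882; a1+…+a3=4.366 < 14.882 ≤ a1+…+a4=16.630 → R4 fires; G=10 D=8 P=5 M=1
Draw 5: a1=1.170, a2=0.120, a3=3.248, a4=11.680, a0=16.218; τ=−ln(0.0712)/16.218=0.163 → t=0.533; u2·a0=0.6124·16.218=9.932; a1+…+a3=4.538 < 9.932 ≤ a1+…+a4=16.218 → R4 fires; G=12 D=9 P=4 M=1
Draw 6: a1=0.936, a2=0.120, a3=3.654, a4=10.512, a0=15.222; τ=−ln(0.0136)/15.222=0.282 → t=0.815; u2·a0=0.5470·15.222=8.326; a1+…+a3=4.710 < 8.326 ≤ a1+…+a4=15.222 → R4 fires; G=14 D=10 P=3 M=1
Draw 7: a1=0.702, a2=0.120, a3=4.060, a4=8.760, a0=13.642; τ=−ln(0.2407)/13.642=0.104 → t=0.920; u2·a0=0.4113·13.642=5.611; a1+…+a3=4.882 < 5.611 ≤ a1+…+a4=13.642 → R4 fires; G=16 D=11 P=2 M=1
Draw 8: a1=0.468, a2=0.120, a3=4.466, a4=6.424, a0=11.478; τ=−ln(0.1833)/11.478=0.148 → t=1.067; u2·a0=0.2713·11.478=3.114; a1+a2=0.588 < 3.114 ≤ a1+…+a3=5.054 → R3 fires; G=18 D=10 P=2 M=1
Draw 9: a1=0.468, a2=0.120, a3=4.060, a4=5.840, a0=10.488; τ=−ln(0.7887)/10.488=0.023 → t=1.090; u2·a0=0.6451·10.488=6.766; a1+…+a3=4.648 < 6.766 ≤ a1+…+a4=10.488 → R4 fires; G=20 D=11 P=1 M=1
Draw 10: a1=0.234, a2=0.120, a3=4.466, a4=3.212, a0=8.032; τ=−ln(0.3687)/8.032=0.124 → t=1.214; u2·a0=0.7408·8.032=5.950; a1+…+a3=4.820 < 5.950 ≤ a1+…+a4=8.032 → R4 fires; G=22 D=12 P=0 M=1
Draw 11: a1=0.000, a2=0.120, a3=4.872, a4=0.000, a0=4.992; τ=−ln(0.7217)/4.992=0.065 → t=1.280 > T=1.27: stop.
D first becomes ≥ 8 when it reaches 8 at the event at t=0.370.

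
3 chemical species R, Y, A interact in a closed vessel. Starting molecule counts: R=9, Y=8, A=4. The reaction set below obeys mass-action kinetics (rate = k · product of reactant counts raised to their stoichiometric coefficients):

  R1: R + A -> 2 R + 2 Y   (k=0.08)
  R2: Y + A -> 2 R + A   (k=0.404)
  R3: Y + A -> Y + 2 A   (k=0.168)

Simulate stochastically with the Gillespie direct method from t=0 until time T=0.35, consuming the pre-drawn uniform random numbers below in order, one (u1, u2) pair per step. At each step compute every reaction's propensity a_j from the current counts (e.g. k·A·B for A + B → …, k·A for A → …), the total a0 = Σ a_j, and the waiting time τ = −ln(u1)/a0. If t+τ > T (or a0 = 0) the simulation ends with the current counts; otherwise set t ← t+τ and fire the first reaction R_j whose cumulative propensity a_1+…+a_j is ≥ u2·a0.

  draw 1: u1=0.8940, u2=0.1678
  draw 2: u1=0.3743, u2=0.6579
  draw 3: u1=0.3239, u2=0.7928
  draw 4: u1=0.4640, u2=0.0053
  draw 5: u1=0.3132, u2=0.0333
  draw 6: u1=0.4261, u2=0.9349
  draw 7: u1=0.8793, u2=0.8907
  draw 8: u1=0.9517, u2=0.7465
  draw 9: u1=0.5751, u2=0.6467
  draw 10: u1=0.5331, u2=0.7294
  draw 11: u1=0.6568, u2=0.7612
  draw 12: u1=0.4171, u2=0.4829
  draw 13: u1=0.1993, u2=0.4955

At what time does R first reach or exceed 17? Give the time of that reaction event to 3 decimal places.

t=0.000: R=9 Y=8 A=4
Draw 1: a1=2.880, a2=12.928, a3=5.376, a0=21.184; τ=−ln(0.8940)/21.184=0.005 → t=0.005; u2·a0=0.1678·21.184=3.555; a1=2.880 < 3.555 ≤ a1+a2=15.808 → R2 fires; R=11 Y=7 A=4
Draw 2: a1=3.520, a2=11.312, a3=4.704, a0=19.536; τ=−ln(0.3743)/19.536=0.050 → t=0.056; u2·a0=0.6579·19.536=12.853; a1=3.520 < 12.853 ≤ a1+a2=14.832 → R2 fires; R=13 Y=6 A=4
Draw 3: a1=4.160, a2=9.696, a3=4.032, a0=17.888; τ=−ln(0.3239)/17.888=0.063 → t=0.119; u2·a0=0.7928·17.888=14.182; a1+a2=13.856 < 14.182 ≤ a1+…+a3=17.888 → R3 fires; R=13 Y=6 A=5
Draw 4: a1=5.200, a2=12.120, a3=5.040, a0=22.360; τ=−ln(0.4640)/22.360=0.034 → t=0.153; u2·a0=0.0053·22.360=0.119 ≤ a1=5.200 → R1 fires; R=14 Y=8 A=4
Draw 5: a1=4.480, a2=12.928, a3=5.376, a0=22.784; τ=−ln(0.3132)/22.784=0.051 → t=0.204; u2·a0=0.0333·22.784=0.759 ≤ a1=4.480 → R1 fires; R=15 Y=10 A=3
Draw 6: a1=3.600, a2=12.120, a3=5.040, a0=20.760; τ=−ln(0.4261)/20.760=0.041 → t=0.245; u2·a0=0.9349·20.760=19.409; a1+a2=15.720 < 19.409 ≤ a1+…+a3=20.760 → R3 fires; R=15 Y=10 A=4
Draw 7: a1=4.800, a2=16.160, a3=6.720, a0=27.680; τ=−ln(0.8793)/27.680=0.005 → t=0.250; u2·a0=0.8907·27.680=24.655; a1+a2=20.960 < 24.655 ≤ a1+…+a3=27.680 → R3 fires; R=15 Y=10 A=5
Draw 8: a1=6.000, a2=20.200, a3=8.400, a0=34.600; τ=−ln(0.9517)/34.600=0.001 → t=0.251; u2·a0=0.7465·34.600=25.829; a1=6.000 < 25.829 ≤ a1+a2=26.200 → R2 fires; R=17 Y=9 A=5
Draw 9: a1=6.800, a2=18.180, a3=7.560, a0=32.540; τ=−ln(0.5751)/32.540=0.017 → t=0.268; u2·a0=0.6467·32.540=21.044; a1=6.800 < 21.044 ≤ a1+a2=24.980 → R2 fires; R=19 Y=8 A=5
Draw 10: a1=7.600, a2=16.160, a3=6.720, a0=30.480; τ=−ln(0.5331)/30.480=0.021 → t=0.289; u2·a0=0.7294·30.480=22.232; a1=7.600 < 22.232 ≤ a1+a2=23.760 → R2 fires; R=21 Y=7 A=5
Draw 11: a1=8.400, a2=14.140, a3=5.880, a0=28.420; τ=−ln(0.6568)/28.420=0.015 → t=0.304; u2·a0=0.7612·28.420=21.633; a1=8.400 < 21.633 ≤ a1+a2=22.540 → R2 fires; R=23 Y=6 A=5
Draw 12: a1=9.200, a2=12.120, a3=5.040, a0=26.360; τ=−ln(0.4171)/26.360=0.033 → t=0.337; u2·a0=0.4829·26.360=12.729; a1=9.200 < 12.729 ≤ a1+a2=21.320 → R2 fires; R=25 Y=5 A=5
Draw 13: a1=10.000, a2=10.100, a3=4.200, a0=24.300; τ=−ln(0.1993)/24.300=0.066 → t=0.403 > T=0.35: stop.
R first becomes ≥ 17 when it reaches 17 at the event at t=0.251.

Threshold first reached at t = 0.251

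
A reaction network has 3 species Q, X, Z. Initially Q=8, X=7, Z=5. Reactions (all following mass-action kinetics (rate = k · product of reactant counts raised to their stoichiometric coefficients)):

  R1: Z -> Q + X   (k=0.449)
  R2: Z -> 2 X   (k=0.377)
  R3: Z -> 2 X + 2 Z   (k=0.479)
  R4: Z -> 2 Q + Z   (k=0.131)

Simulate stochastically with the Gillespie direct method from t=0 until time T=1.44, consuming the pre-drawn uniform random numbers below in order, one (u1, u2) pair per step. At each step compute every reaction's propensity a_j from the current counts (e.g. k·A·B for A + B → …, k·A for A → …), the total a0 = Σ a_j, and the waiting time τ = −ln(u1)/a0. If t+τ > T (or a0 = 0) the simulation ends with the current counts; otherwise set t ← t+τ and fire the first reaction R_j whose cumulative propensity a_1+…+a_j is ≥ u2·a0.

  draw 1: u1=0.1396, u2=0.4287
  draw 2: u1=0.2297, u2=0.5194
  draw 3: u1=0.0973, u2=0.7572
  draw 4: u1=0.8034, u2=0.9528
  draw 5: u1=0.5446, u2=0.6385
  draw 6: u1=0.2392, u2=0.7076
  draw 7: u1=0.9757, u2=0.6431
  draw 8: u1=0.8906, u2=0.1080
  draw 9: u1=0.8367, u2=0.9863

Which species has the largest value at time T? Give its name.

Dominant species at T: X

t=0.000: Q=8 X=7 Z=5
Draw 1: a1=2.245, a2=1.885, a3=2.395, a4=0.655, a0=7.180; τ=−ln(0.1396)/7.180=0.274 → t=0.274; u2·a0=0.4287·7.180=3.078; a1=2.245 < 3.078 ≤ a1+a2=4.130 → R2 fires; Q=8 X=9 Z=4
Draw 2: a1=1.796, a2=1.508, a3=1.916, a4=0.524, a0=5.744; τ=−ln(0.2297)/5.744=0.256 → t=0.530; u2·a0=0.5194·5.744=2.983; a1=1.796 < 2.983 ≤ a1+a2=3.304 → R2 fires; Q=8 X=11 Z=3
Draw 3: a1=1.347, a2=1.131, a3=1.437, a4=0.393, a0=4.308; τ=−ln(0.0973)/4.308=0.541 → t=1.071; u2·a0=0.7572·4.308=3.262; a1+a2=2.478 < 3.262 ≤ a1+…+a3=3.915 → R3 fires; Q=8 X=13 Z=4
Draw 4: a1=1.796, a2=1.508, a3=1.916, a4=0.524, a0=5.744; τ=−ln(0.8034)/5.744=0.038 → t=1.109; u2·a0=0.9528·5.744=5.473; a1+…+a3=5.220 < 5.473 ≤ a1+…+a4=5.744 → R4 fires; Q=10 X=13 Z=4
Draw 5: a1=1.796, a2=1.508, a3=1.916, a4=0.524, a0=5.744; τ=−ln(0.5446)/5.744=0.106 → t=1.215; u2·a0=0.6385·5.744=3.668; a1+a2=3.304 < 3.668 ≤ a1+…+a3=5.220 → R3 fires; Q=10 X=15 Z=5
Draw 6: a1=2.245, a2=1.885, a3=2.395, a4=0.655, a0=7.180; τ=−ln(0.2392)/7.180=0.199 → t=1.414; u2·a0=0.7076·7.180=5.081; a1+a2=4.130 < 5.081 ≤ a1+…+a3=6.525 → R3 fires; Q=10 X=17 Z=6
Draw 7: a1=2.694, a2=2.262, a3=2.874, a4=0.786, a0=8.616; τ=−ln(0.9757)/8.616=0.003 → t=1.417; u2·a0=0.6431·8.616=5.541; a1+a2=4.956 < 5.541 ≤ a1+…+a3=7.830 → R3 fires; Q=10 X=19 Z=7
Draw 8: a1=3.143, a2=2.639, a3=3.353, a4=0.917, a0=10.052; τ=−ln(0.8906)/10.052=0.012 → t=1.429; u2·a0=0.1080·10.052=1.086 ≤ a1=3.143 → R1 fires; Q=11 X=20 Z=6
Draw 9: a1=2.694, a2=2.262, a3=2.874, a4=0.786, a0=8.616; τ=−ln(0.8367)/8.616=0.021 → t=1.449 > T=1.44: stop.
At T=1.44: Q=11 X=20 Z=6; the largest is X.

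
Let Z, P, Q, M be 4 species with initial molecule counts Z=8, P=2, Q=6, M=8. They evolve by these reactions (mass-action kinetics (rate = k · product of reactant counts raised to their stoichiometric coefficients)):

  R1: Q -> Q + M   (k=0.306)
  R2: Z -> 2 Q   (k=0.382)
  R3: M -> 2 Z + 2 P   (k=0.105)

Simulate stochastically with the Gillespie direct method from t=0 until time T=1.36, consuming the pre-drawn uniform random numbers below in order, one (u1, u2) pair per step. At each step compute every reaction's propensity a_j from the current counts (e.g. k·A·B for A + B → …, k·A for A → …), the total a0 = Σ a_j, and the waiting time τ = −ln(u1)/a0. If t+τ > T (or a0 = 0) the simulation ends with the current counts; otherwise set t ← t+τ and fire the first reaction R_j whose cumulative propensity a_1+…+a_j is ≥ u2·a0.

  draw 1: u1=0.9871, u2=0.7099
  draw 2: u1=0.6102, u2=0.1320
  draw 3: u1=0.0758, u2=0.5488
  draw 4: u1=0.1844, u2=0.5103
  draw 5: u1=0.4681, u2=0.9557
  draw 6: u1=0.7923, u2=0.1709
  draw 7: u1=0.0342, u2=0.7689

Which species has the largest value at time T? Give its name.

Dominant species at T: Q

t=0.000: Z=8 P=2 Q=6 M=8
Draw 1: a1=1.836, a2=3.056, a3=0.840, a0=5.732; τ=−ln(0.9871)/5.732=0.002 → t=0.002; u2·a0=0.7099·5.732=4.069; a1=1.836 < 4.069 ≤ a1+a2=4.892 → R2 fires; Z=7 P=2 Q=8 M=8
Draw 2: a1=2.448, a2=2.674, a3=0.840, a0=5.962; τ=−ln(0.6102)/5.962=0.083 → t=0.085; u2·a0=0.1320·5.962=0.787 ≤ a1=2.448 → R1 fires; Z=7 P=2 Q=8 M=9
Draw 3: a1=2.448, a2=2.674, a3=0.945, a0=6.067; τ=−ln(0.0758)/6.067=0.425 → t=0.510; u2·a0=0.5488·6.067=3.330; a1=2.448 < 3.330 ≤ a1+a2=5.122 → R2 fires; Z=6 P=2 Q=10 M=9
Draw 4: a1=3.060, a2=2.292, a3=0.945, a0=6.297; τ=−ln(0.1844)/6.297=0.268 → t=0.779; u2·a0=0.5103·6.297=3.213; a1=3.060 < 3.213 ≤ a1+a2=5.352 → R2 fires; Z=5 P=2 Q=12 M=9
Draw 5: a1=3.672, a2=1.910, a3=0.945, a0=6.527; τ=−ln(0.4681)/6.527=0.116 → t=0.895; u2·a0=0.9557·6.527=6.238; a1+a2=5.582 < 6.238 ≤ a1+…+a3=6.527 → R3 fires; Z=7 P=4 Q=12 M=8
Draw 6: a1=3.672, a2=2.674, a3=0.840, a0=7.186; τ=−ln(0.7923)/7.186=0.032 → t=0.927; u2·a0=0.1709·7.186=1.228 ≤ a1=3.672 → R1 fires; Z=7 P=4 Q=12 M=9
Draw 7: a1=3.672, a2=2.674, a3=0.945, a0=7.291; τ=−ln(0.0342)/7.291=0.463 → t=1.390 > T=1.36: stop.
At T=1.36: Z=7 P=4 Q=12 M=9; the largest is Q.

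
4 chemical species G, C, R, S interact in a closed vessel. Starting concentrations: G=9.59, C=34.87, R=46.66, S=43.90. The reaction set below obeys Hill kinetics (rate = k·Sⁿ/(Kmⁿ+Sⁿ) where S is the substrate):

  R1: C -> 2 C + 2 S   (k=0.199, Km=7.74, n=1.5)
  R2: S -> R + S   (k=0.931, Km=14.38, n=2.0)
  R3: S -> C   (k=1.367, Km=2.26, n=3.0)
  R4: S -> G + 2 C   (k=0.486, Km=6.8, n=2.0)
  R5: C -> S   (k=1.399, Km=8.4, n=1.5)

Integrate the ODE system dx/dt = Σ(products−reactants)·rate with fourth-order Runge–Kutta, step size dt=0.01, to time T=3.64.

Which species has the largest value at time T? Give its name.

RK4 with dt=0.01: 364 steps to T=3.64. Trajectory (selected grid times):
t=0.00: G=9.59 C=34.87 R=46.66 S=43.90
t=0.40: G=9.78 C=35.37 R=47.00 S=43.81
t=0.81: G=9.97 C=35.88 R=47.34 S=43.72
t=1.21: G=10.16 C=36.37 R=47.68 S=43.63
t=1.62: G=10.36 C=36.88 R=48.02 S=43.54
t=2.02: G=10.55 C=37.37 R=48.36 S=43.45
t=2.43: G=10.74 C=37.88 R=48.70 S=43.37
t=2.83: G=10.93 C=38.37 R=49.04 S=43.28
t=3.24: G=11.13 C=38.87 R=49.38 S=43.20
t=3.64: G=11.32 C=39.36 R=49.71 S=43.12
At T=3.64: G=11.32 C=39.36 R=49.71 S=43.12; the largest is R.

Dominant species at T: R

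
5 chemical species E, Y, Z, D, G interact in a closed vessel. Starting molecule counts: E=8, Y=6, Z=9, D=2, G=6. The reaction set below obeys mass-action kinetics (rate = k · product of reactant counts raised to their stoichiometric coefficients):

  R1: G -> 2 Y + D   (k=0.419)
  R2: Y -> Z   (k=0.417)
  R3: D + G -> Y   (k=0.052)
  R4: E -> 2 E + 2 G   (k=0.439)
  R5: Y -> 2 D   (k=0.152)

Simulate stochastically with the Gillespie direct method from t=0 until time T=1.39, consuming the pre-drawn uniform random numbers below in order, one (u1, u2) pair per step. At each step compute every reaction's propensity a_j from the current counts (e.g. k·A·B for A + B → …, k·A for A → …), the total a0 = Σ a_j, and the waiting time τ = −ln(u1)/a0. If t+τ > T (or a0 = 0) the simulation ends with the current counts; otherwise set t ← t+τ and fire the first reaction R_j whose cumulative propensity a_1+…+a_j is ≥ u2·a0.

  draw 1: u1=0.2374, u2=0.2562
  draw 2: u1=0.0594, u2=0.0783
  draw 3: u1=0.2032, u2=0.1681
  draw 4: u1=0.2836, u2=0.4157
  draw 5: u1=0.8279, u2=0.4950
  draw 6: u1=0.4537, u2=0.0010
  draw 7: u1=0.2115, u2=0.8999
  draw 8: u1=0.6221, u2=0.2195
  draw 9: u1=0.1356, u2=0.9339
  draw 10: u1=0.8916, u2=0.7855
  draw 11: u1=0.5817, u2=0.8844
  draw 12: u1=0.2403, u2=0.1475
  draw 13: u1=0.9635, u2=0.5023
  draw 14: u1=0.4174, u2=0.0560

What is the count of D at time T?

t=0.000: E=8 Y=6 Z=9 D=2 G=6
Draw 1: a1=2.514, a2=2.502, a3=0.624, a4=3.512, a5=0.912, a0=10.064; τ=−ln(0.2374)/10.064=0.143 → t=0.143; u2·a0=0.2562·10.064=2.578; a1=2.514 < 2.578 ≤ a1+a2=5.016 → R2 fires; E=8 Y=5 Z=10 D=2 G=6
Draw 2: a1=2.514, a2=2.085, a3=0.624, a4=3.512, a5=0.760, a0=9.495; τ=−ln(0.0594)/9.495=0.297 → t=0.440; u2·a0=0.0783·9.495=0.743 ≤ a1=2.514 → R1 fires; E=8 Y=7 Z=10 D=3 G=5
Draw 3: a1=2.095, a2=2.919, a3=0.780, a4=3.512, a5=1.064, a0=10.370; τ=−ln(0.2032)/10.370=0.154 → t=0.594; u2·a0=0.1681·10.370=1.743 ≤ a1=2.095 → R1 fires; E=8 Y=9 Z=10 D=4 G=4
Draw 4: a1=1.676, a2=3.753, a3=0.832, a4=3.512, a5=1.368, a0=11.141; τ=−ln(0.2836)/11.141=0.113 → t=0.707; u2·a0=0.4157·11.141=4.631; a1=1.676 < 4.631 ≤ a1+a2=5.429 → R2 fires; E=8 Y=8 Z=11 D=4 G=4
Draw 5: a1=1.676, a2=3.336, a3=0.832, a4=3.512, a5=1.216, a0=10.572; τ=−ln(0.8279)/10.572=0.018 → t=0.725; u2·a0=0.4950·10.572=5.233; a1+a2=5.012 < 5.233 ≤ a1+…+a3=5.844 → R3 fires; E=8 Y=9 Z=11 D=3 G=3
Draw 6: a1=1.257, a2=3.753, a3=0.468, a4=3.512, a5=1.368, a0=10.358; τ=−ln(0.4537)/10.358=0.076 → t=0.801; u2·a0=0.0010·10.358=0.010 ≤ a1=1.257 → R1 fires; E=8 Y=11 Z=11 D=4 G=2
Draw 7: a1=0.838, a2=4.587, a3=0.416, a4=3.512, a5=1.672, a0=11.025; τ=−ln(0.2115)/11.025=0.141 → t=0.942; u2·a0=0.8999·11.025=9.921; a1+…+a4=9.353 < 9.921 ≤ a1+…+a5=11.025 → R5 fires; E=8 Y=10 Z=11 D=6 G=2
Draw 8: a1=0.838, a2=4.170, a3=0.624, a4=3.512, a5=1.520, a0=10.664; τ=−ln(0.6221)/10.664=0.045 → t=0.987; u2·a0=0.2195·10.664=2.341; a1=0.838 < 2.341 ≤ a1+a2=5.008 → R2 fires; E=8 Y=9 Z=12 D=6 G=2
Draw 9: a1=0.838, a2=3.753, a3=0.624, a4=3.512, a5=1.368, a0=10.095; τ=−ln(0.1356)/10.095=0.198 → t=1.185; u2·a0=0.9339·10.095=9.428; a1+…+a4=8.727 < 9.428 ≤ a1+…+a5=10.095 → R5 fires; E=8 Y=8 Z=12 D=8 G=2
Draw 10: a1=0.838, a2=3.336, a3=0.832, a4=3.512, a5=1.216, a0=9.734; τ=−ln(0.8916)/9.734=0.012 → t=1.196; u2·a0=0.7855·9.734=7.646; a1+…+a3=5.006 < 7.646 ≤ a1+…+a4=8.518 → R4 fires; E=9 Y=8 Z=12 D=8 G=4
Draw 11: a1=1.676, a2=3.336, a3=1.664, a4=3.951, a5=1.216, a0=11.843; τ=−ln(0.5817)/11.843=0.046 → t=1.242; u2·a0=0.8844·11.843=10.474; a1+…+a3=6.676 < 10.474 ≤ a1+…+a4=10.627 → R4 fires; E=10 Y=8 Z=12 D=8 G=6
Draw 12: a1=2.514, a2=3.336, a3=2.496, a4=4.390, a5=1.216, a0=13.952; τ=−ln(0.2403)/13.952=0.102 → t=1.344; u2·a0=0.1475·13.952=2.058 ≤ a1=2.514 → R1 fires; E=10 Y=10 Z=12 D=9 G=5
Draw 13: a1=2.095, a2=4.170, a3=2.340, a4=4.390, a5=1.520, a0=14.515; τ=−ln(0.9635)/14.515=0.003 → t=1.347; u2·a0=0.5023·14.515=7.291; a1+a2=6.265 < 7.291 ≤ a1+…+a3=8.605 → R3 fires; E=10 Y=11 Z=12 D=8 G=4
Draw 14: a1=1.676, a2=4.587, a3=1.664, a4=4.390, a5=1.672, a0=13.989; τ=−ln(0.4174)/13.989=0.062 → t=1.409 > T=1.39: stop.
Read off D at T=1.39: 8

D at T = 8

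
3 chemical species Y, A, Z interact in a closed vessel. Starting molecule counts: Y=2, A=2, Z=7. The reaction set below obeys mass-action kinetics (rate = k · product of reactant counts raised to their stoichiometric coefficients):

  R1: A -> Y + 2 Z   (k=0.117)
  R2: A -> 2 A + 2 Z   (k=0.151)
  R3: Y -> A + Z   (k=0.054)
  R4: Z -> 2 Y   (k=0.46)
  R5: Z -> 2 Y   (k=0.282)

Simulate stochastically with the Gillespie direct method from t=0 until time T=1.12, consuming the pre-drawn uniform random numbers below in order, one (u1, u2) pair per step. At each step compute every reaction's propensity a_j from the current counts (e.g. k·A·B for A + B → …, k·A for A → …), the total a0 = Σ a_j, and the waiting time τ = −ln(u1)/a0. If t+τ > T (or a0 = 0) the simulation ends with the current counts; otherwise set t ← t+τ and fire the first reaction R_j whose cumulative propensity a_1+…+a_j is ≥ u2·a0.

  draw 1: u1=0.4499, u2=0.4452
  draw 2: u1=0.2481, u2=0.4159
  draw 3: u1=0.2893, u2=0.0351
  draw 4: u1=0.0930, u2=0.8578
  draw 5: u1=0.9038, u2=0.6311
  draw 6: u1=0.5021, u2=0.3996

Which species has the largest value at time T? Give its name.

t=0.000: Y=2 A=2 Z=7
Draw 1: a1=0.234, a2=0.302, a3=0.108, a4=3.220, a5=1.974, a0=5.838; τ=−ln(0.4499)/5.838=0.137 → t=0.137; u2·a0=0.4452·5.838=2.599; a1+…+a3=0.644 < 2.599 ≤ a1+…+a4=3.864 → R4 fires; Y=4 A=2 Z=6
Draw 2: a1=0.234, a2=0.302, a3=0.216, a4=2.760, a5=1.692, a0=5.204; τ=−ln(0.2481)/5.204=0.268 → t=0.405; u2·a0=0.4159·5.204=2.164; a1+…+a3=0.752 < 2.164 ≤ a1+…+a4=3.512 → R4 fires; Y=6 A=2 Z=5
Draw 3: a1=0.234, a2=0.302, a3=0.324, a4=2.300, a5=1.410, a0=4.570; τ=−ln(0.2893)/4.570=0.271 → t=0.676; u2·a0=0.0351·4.570=0.160 ≤ a1=0.234 → R1 fires; Y=7 A=1 Z=7
Draw 4: a1=0.117, a2=0.151, a3=0.378, a4=3.220, a5=1.974, a0=5.840; τ=−ln(0.0930)/5.840=0.407 → t=1.083; u2·a0=0.8578·5.840=5.010; a1+…+a4=3.866 < 5.010 ≤ a1+…+a5=5.840 → R5 fires; Y=9 A=1 Z=6
Draw 5: a1=0.117, a2=0.151, a3=0.486, a4=2.760, a5=1.692, a0=5.206; τ=−ln(0.9038)/5.206=0.019 → t=1.102; u2·a0=0.6311·5.206=3.286; a1+…+a3=0.754 < 3.286 ≤ a1+…+a4=3.514 → R4 fires; Y=11 A=1 Z=5
Draw 6: a1=0.117, a2=0.151, a3=0.594, a4=2.300, a5=1.410, a0=4.572; τ=−ln(0.5021)/4.572=0.151 → t=1.253 > T=1.12: stop.
At T=1.12: Y=11 A=1 Z=5; the largest is Y.

Dominant species at T: Y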